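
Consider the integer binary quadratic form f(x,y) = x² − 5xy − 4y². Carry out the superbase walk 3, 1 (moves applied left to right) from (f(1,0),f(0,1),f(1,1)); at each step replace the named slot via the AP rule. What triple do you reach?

start (1,-4,-8) = (f(1,0),f(0,1),f(1,1))
replace slot 3: 2·(1+(-4)) − (-8) = 2 → (1,-4,2)
replace slot 1: 2·((-4)+2) − 1 = -5 → (-5,-4,2)

-5,-4,2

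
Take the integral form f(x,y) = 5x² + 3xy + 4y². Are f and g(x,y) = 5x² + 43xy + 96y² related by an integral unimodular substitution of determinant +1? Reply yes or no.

D₁ = -71, D₂ = -71
f: flip: (5,3,4)→(4,-3,5)
f: reduced (well bottom): (4,-3,5) with a≤c, −a<b≤a
g: translate: b→3 (≡43 mod 10), so (5,43,96)→(5,3,4)
g: flip: (5,3,4)→(4,-3,5)
g: reduced (well bottom): (4,-3,5) with a≤c, −a<b≤a
reduced forms (4, -3, 5) vs (4, -3, 5) ⇒ equivalent

yes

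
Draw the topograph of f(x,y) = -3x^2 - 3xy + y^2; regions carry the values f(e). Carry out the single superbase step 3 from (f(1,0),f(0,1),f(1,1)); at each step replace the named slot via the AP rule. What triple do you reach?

start (-3,1,-5) = (f(1,0),f(0,1),f(1,1))
replace slot 3: 2·((-3)+1) − (-5) = 1 → (-3,1,1)

-3,1,1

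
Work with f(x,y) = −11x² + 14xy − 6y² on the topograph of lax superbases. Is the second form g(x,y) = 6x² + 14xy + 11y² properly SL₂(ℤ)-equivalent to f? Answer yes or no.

D₁ = -68, D₂ = -68
f is negative-definite; reduce −f:
−f: translate: b→8 (≡-14 mod 22), so (11,-14,6)→(11,8,3)
−f: flip: (11,8,3)→(3,-8,11)
−f: translate: b→-2 (≡-8 mod 6), so (3,-8,11)→(3,-2,6)
−f: reduced (well bottom): (3,-2,6) with a≤c, −a<b≤a
flip sign back: reduced form of f is (-3,2,-6)
g: translate: b→2 (≡14 mod 12), so (6,14,11)→(6,2,3)
g: flip: (6,2,3)→(3,-2,6)
g: reduced (well bottom): (3,-2,6) with a≤c, −a<b≤a
reduced forms (-3, 2, -6) vs (3, -2, 6) ⇒ inequivalent

no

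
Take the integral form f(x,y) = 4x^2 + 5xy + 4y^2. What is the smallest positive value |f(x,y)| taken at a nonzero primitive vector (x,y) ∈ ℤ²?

translate: b→-3 (≡5 mod 8), so (4,5,4)→(4,-3,3)
flip: (4,-3,3)→(3,3,4)
reduced (well bottom): (3,3,4) with a≤c, −a<b≤a
well minimum = a = 3

3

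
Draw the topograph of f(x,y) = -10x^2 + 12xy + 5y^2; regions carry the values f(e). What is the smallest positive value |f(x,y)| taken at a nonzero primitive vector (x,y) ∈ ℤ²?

river: ρ → (5,18,-1)
river: ρ → (-1,18,5)
river: ρ → (5,12,-10)
river: ρ → (-10,8,7)
river: ρ → (7,6,-11)
river: ρ → (-11,16,2)
river: ρ → (2,16,-11)
river: ρ → (-11,6,7)
river: ρ → (7,8,-10)
river: ρ → (-10,12,5)
closes: descent 0, river 10
min |a| on river = 1

1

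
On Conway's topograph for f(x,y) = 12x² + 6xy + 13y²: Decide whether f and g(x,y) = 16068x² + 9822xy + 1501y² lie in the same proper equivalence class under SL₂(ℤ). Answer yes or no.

D₁ = -588, D₂ = -588
f: reduced (well bottom): (12,6,13) with a≤c, −a<b≤a
g: flip: (16068,9822,1501)→(1501,-9822,16068)
g: translate: b→-816 (≡-9822 mod 3002), so (1501,-9822,16068)→(1501,-816,111)
g: flip: (1501,-816,111)→(111,816,1501)
g: translate: b→-72 (≡816 mod 222), so (111,816,1501)→(111,-72,13)
g: flip: (111,-72,13)→(13,72,111)
g: translate: b→-6 (≡72 mod 26), so (13,72,111)→(13,-6,12)
g: flip: (13,-6,12)→(12,6,13)
g: reduced (well bottom): (12,6,13) with a≤c, −a<b≤a
reduced forms (12, 6, 13) vs (12, 6, 13) ⇒ equivalent

yes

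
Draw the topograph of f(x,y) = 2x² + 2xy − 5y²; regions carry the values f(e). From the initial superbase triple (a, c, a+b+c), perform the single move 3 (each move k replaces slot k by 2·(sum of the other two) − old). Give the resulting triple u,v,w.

start (2,-5,-1) = (f(1,0),f(0,1),f(1,1))
replace slot 3: 2·(2+(-5)) − (-1) = -5 → (2,-5,-5)

2,-5,-5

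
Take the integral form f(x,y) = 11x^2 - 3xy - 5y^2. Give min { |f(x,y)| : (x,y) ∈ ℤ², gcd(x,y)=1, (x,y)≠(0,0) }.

descent: ρ → (-5,13,3)  [lands on river]
river: ρ → (3,11,-9)
river: ρ → (-9,7,5)
river: ρ → (5,13,-3)
river: ρ → (-3,11,9)
river: ρ → (9,7,-5)
closes: descent 1, river 6
min |a| on river = 3

3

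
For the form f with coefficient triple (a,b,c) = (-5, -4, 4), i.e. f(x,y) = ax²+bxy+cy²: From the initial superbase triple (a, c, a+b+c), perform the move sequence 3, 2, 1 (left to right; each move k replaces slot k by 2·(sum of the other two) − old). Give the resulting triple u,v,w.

start (-5,4,-5) = (f(1,0),f(0,1),f(1,1))
replace slot 3: 2·((-5)+4) − (-5) = 3 → (-5,4,3)
replace slot 2: 2·((-5)+3) − 4 = -8 → (-5,-8,3)
replace slot 1: 2·((-8)+3) − (-5) = -5 → (-5,-8,3)

-5,-8,3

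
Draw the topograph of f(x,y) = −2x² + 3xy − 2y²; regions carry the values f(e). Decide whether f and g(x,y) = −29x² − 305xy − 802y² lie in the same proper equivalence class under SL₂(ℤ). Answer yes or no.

D₁ = -7, D₂ = -7
f is negative-definite; reduce −f:
−f: translate: b→1 (≡-3 mod 4), so (2,-3,2)→(2,1,1)
−f: flip: (2,1,1)→(1,-1,2)
−f: translate: b→1 (≡-1 mod 2), so (1,-1,2)→(1,1,2)
−f: reduced (well bottom): (1,1,2) with a≤c, −a<b≤a
flip sign back: reduced form of f is (-1,-1,-2)
g is negative-definite; reduce −g:
−g: translate: b→15 (≡305 mod 58), so (29,305,802)→(29,15,2)
−g: flip: (29,15,2)→(2,-15,29)
−g: translate: b→1 (≡-15 mod 4), so (2,-15,29)→(2,1,1)
−g: flip: (2,1,1)→(1,-1,2)
−g: translate: b→1 (≡-1 mod 2), so (1,-1,2)→(1,1,2)
−g: reduced (well bottom): (1,1,2) with a≤c, −a<b≤a
flip sign back: reduced form of g is (-1,-1,-2)
reduced forms (-1, -1, -2) vs (-1, -1, -2) ⇒ equivalent

yes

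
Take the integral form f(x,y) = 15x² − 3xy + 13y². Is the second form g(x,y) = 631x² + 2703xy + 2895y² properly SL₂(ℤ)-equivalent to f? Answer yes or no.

D₁ = -771, D₂ = -771
f: flip: (15,-3,13)→(13,3,15)
f: reduced (well bottom): (13,3,15) with a≤c, −a<b≤a
g: translate: b→179 (≡2703 mod 1262), so (631,2703,2895)→(631,179,13)
g: flip: (631,179,13)→(13,-179,631)
g: translate: b→3 (≡-179 mod 26), so (13,-179,631)→(13,3,15)
g: reduced (well bottom): (13,3,15) with a≤c, −a<b≤a
reduced forms (13, 3, 15) vs (13, 3, 15) ⇒ equivalent

yes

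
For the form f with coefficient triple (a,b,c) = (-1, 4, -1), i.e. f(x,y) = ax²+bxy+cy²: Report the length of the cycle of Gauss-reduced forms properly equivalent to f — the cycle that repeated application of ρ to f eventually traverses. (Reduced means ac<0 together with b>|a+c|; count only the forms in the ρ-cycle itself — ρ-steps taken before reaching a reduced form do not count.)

D = 12, ⌊√D⌋ = 3
descent: ρ → (-1,2,2)  [lands on river]
river: ρ → (2,2,-1)
ρ-cycle length = 2 (tail of 1 descent step not counted)

2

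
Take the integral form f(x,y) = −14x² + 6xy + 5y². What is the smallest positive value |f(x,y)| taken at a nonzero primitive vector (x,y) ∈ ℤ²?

descent: ρ → (5,14,-6)  [lands on river]
river: ρ → (-6,10,9)
river: ρ → (9,8,-7)
river: ρ → (-7,6,10)
river: ρ → (10,14,-3)
river: ρ → (-3,16,5)
closes: descent 1, river 6
min |a| on river = 3

3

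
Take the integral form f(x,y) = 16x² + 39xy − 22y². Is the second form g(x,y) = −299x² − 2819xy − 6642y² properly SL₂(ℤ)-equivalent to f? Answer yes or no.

D₁ = 2929, D₂ = 2929
river cycle of f (length 90): (-22, 49, 6), (6, 47, -30), (-30, 13, 23), (23, 33, -20), (-20, 47, 9), (9, 43, -30), (-30, 17, 22), (22, 27, -25), (-25, 23, 24), (24, 25, -24), … (80 more)
river cycle of g (length 90): (-22, 49, 6), (6, 47, -30), (-30, 13, 23), (23, 33, -20), (-20, 47, 9), (9, 43, -30), (-30, 17, 22), (22, 27, -25), (-25, 23, 24), (24, 25, -24), … (80 more)
cycles coincide ⇒ equivalent

yes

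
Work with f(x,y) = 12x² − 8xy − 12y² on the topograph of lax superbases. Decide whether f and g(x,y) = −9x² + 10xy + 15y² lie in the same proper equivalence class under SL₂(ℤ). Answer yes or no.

D₁ = 640, D₂ = 640
river cycle of f (length 6): (-12, 8, 12), (12, 16, -8), (-8, 16, 12), (12, 8, -12), (-12, 16, 8), (8, 16, -12)
river cycle of g (length 8): (15, 20, -4), (-4, 20, 15), (15, 10, -9), (-9, 8, 16), (16, 24, -1), (-1, 24, 16), (16, 8, -9), (-9, 10, 15)
cycles differ ⇒ inequivalent

no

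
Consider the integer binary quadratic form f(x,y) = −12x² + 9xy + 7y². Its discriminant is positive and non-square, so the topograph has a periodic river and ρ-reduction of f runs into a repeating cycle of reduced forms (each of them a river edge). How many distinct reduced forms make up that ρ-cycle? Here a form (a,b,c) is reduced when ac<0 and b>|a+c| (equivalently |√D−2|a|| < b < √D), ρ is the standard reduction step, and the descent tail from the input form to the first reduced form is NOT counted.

D = 417, ⌊√D⌋ = 20
river: ρ → (7,19,-2)
river: ρ → (-2,17,16)
river: ρ → (16,15,-3)
river: ρ → (-3,15,16)
river: ρ → (16,17,-2)
river: ρ → (-2,19,7)
river: ρ → (7,9,-12)
river: ρ → (-12,15,4)
river: ρ → (4,17,-8)
river: ρ → (-8,15,6)
river: ρ → (6,9,-14)
river: ρ → (-14,19,1)
river: ρ → (1,19,-14)
river: ρ → (-14,9,6)
river: ρ → (6,15,-8)
river: ρ → (-8,17,4)
river: ρ → (4,15,-12)
river: ρ → (-12,9,7)
ρ-cycle length = 18 (tail of 0 descent steps not counted)

18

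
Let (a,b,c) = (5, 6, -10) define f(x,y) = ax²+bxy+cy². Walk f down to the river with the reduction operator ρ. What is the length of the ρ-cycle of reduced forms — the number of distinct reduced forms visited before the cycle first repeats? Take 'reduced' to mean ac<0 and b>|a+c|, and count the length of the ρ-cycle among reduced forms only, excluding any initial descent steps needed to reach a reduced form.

D = 236, ⌊√D⌋ = 15
river: ρ → (-10,14,1)
river: ρ → (1,14,-10)
river: ρ → (-10,6,5)
river: ρ → (5,14,-2)
river: ρ → (-2,14,5)
river: ρ → (5,6,-10)
ρ-cycle length = 6 (tail of 0 descent steps not counted)

6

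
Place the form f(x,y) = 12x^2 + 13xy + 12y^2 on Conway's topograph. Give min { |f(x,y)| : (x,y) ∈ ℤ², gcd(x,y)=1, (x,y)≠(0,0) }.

translate: b→-11 (≡13 mod 24), so (12,13,12)→(12,-11,11)
flip: (12,-11,11)→(11,11,12)
reduced (well bottom): (11,11,12) with a≤c, −a<b≤a
well minimum = a = 11

11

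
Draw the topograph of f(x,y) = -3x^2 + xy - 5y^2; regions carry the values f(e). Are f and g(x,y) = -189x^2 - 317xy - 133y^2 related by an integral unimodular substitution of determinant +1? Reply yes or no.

D₁ = -59, D₂ = -59
f is negative-definite; reduce −f:
−f: reduced (well bottom): (3,-1,5) with a≤c, −a<b≤a
flip sign back: reduced form of f is (-3,1,-5)
g is negative-definite; reduce −g:
−g: translate: b→-61 (≡317 mod 378), so (189,317,133)→(189,-61,5)
−g: flip: (189,-61,5)→(5,61,189)
−g: translate: b→1 (≡61 mod 10), so (5,61,189)→(5,1,3)
−g: flip: (5,1,3)→(3,-1,5)
−g: reduced (well bottom): (3,-1,5) with a≤c, −a<b≤a
flip sign back: reduced form of g is (-3,1,-5)
reduced forms (-3, 1, -5) vs (-3, 1, -5) ⇒ equivalent

yes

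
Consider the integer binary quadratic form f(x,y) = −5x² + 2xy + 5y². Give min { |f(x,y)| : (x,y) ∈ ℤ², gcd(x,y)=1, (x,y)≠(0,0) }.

river: ρ → (5,8,-2)
river: ρ → (-2,8,5)
river: ρ → (5,2,-5)
river: ρ → (-5,8,2)
river: ρ → (2,8,-5)
river: ρ → (-5,2,5)
closes: descent 0, river 6
min |a| on river = 2

2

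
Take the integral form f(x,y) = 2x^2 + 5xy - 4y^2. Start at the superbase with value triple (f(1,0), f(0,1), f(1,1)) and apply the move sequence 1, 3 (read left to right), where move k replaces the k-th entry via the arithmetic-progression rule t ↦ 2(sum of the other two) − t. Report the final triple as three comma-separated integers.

start (2,-4,3) = (f(1,0),f(0,1),f(1,1))
replace slot 1: 2·((-4)+3) − 2 = -4 → (-4,-4,3)
replace slot 3: 2·((-4)+(-4)) − 3 = -19 → (-4,-4,-19)

-4,-4,-19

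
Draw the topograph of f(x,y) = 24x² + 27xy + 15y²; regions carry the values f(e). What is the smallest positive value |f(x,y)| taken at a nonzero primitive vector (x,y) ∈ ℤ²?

translate: b→-21 (≡27 mod 48), so (24,27,15)→(24,-21,12)
flip: (24,-21,12)→(12,21,24)
translate: b→-3 (≡21 mod 24), so (12,21,24)→(12,-3,15)
reduced (well bottom): (12,-3,15) with a≤c, −a<b≤a
well minimum = a = 12

12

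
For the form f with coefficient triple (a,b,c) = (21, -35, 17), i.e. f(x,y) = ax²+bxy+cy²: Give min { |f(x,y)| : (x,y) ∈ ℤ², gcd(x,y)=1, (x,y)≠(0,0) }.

translate: b→7 (≡-35 mod 42), so (21,-35,17)→(21,7,3)
flip: (21,7,3)→(3,-7,21)
translate: b→-1 (≡-7 mod 6), so (3,-7,21)→(3,-1,17)
reduced (well bottom): (3,-1,17) with a≤c, −a<b≤a
well minimum = a = 3

3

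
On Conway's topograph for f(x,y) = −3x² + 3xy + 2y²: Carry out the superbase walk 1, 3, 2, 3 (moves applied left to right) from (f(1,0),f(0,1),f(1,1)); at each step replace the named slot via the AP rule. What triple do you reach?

start (-3,2,2) = (f(1,0),f(0,1),f(1,1))
replace slot 1: 2·(2+2) − (-3) = 11 → (11,2,2)
replace slot 3: 2·(11+2) − 2 = 24 → (11,2,24)
replace slot 2: 2·(11+24) − 2 = 68 → (11,68,24)
replace slot 3: 2·(11+68) − 24 = 134 → (11,68,134)

11,68,134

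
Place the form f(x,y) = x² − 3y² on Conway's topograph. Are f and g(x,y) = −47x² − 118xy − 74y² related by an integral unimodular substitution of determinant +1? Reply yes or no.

D₁ = 12, D₂ = 12
river cycle of f (length 2): (1, 2, -2), (-2, 2, 1)
river cycle of g (length 2): (1, 2, -2), (-2, 2, 1)
cycles coincide ⇒ equivalent

yes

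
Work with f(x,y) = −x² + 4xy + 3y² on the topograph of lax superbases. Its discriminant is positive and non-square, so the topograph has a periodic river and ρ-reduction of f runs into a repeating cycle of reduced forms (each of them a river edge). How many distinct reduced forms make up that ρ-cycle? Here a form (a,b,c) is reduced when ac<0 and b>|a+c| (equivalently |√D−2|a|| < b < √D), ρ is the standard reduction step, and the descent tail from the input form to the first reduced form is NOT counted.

D = 28, ⌊√D⌋ = 5
river: ρ → (3,2,-2)
river: ρ → (-2,2,3)
river: ρ → (3,4,-1)
river: ρ → (-1,4,3)
ρ-cycle length = 4 (tail of 0 descent steps not counted)

4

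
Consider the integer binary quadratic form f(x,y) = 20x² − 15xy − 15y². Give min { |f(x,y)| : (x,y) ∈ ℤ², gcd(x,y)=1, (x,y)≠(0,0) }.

descent: ρ → (-15,15,20)  [lands on river]
river: ρ → (20,25,-10)
river: ρ → (-10,35,5)
river: ρ → (5,35,-10)
river: ρ → (-10,25,20)
river: ρ → (20,15,-15)
closes: descent 1, river 6
min |a| on river = 5

5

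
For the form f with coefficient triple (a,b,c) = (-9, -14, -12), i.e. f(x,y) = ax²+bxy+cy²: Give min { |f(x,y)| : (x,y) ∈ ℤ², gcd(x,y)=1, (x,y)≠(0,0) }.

translate: b→-4 (≡14 mod 18), so (9,14,12)→(9,-4,7)
flip: (9,-4,7)→(7,4,9)
reduced (well bottom): (7,4,9) with a≤c, −a<b≤a
well minimum |f| = |-7| = 7 (negative-definite)

7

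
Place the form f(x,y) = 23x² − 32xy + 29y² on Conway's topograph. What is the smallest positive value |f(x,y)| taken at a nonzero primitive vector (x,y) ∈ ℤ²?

translate: b→14 (≡-32 mod 46), so (23,-32,29)→(23,14,20)
flip: (23,14,20)→(20,-14,23)
reduced (well bottom): (20,-14,23) with a≤c, −a<b≤a
well minimum = a = 20

20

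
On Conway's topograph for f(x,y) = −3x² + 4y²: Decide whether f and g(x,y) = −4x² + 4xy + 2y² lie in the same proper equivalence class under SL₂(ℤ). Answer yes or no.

D₁ = 48, D₂ = 48
river cycle of f (length 2): (-3, 6, 1), (1, 6, -3)
river cycle of g (length 2): (2, 4, -4), (-4, 4, 2)
cycles differ ⇒ inequivalent

no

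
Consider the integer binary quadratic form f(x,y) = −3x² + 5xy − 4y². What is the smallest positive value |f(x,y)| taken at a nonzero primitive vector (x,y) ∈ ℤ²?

translate: b→1 (≡-5 mod 6), so (3,-5,4)→(3,1,2)
flip: (3,1,2)→(2,-1,3)
reduced (well bottom): (2,-1,3) with a≤c, −a<b≤a
well minimum |f| = |-2| = 2 (negative-definite)

2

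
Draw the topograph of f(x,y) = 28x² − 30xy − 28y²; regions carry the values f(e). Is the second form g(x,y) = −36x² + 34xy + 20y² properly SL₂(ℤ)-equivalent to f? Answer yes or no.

D₁ = 4036, D₂ = 4036
river cycle of f (length 14): (-28, 30, 28), (28, 26, -30), (-30, 34, 24), (24, 62, -2), (-2, 62, 24), (24, 34, -30), (-30, 26, 28), (28, 30, -28), (-28, 26, 30), (30, 34, -24), … (4 more)
river cycle of g (length 18): (20, 46, -24), (-24, 50, 16), (16, 46, -30), (-30, 14, 32), (32, 50, -12), (-12, 46, 40), (40, 34, -18), (-18, 38, 36), (36, 34, -20), (-20, 46, 24), … (8 more)
cycles differ ⇒ inequivalent

no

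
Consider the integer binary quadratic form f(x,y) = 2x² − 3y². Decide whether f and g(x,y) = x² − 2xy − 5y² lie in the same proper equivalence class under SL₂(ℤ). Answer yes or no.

D₁ = 24, D₂ = 24
river cycle of f (length 2): (2, 4, -1), (-1, 4, 2)
river cycle of g (length 2): (1, 4, -2), (-2, 4, 1)
cycles differ ⇒ inequivalent

no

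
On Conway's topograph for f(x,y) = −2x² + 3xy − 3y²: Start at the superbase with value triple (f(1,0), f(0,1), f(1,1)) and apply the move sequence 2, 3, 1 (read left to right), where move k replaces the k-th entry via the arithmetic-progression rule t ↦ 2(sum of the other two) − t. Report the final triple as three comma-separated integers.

start (-2,-3,-2) = (f(1,0),f(0,1),f(1,1))
replace slot 2: 2·((-2)+(-2)) − (-3) = -5 → (-2,-5,-2)
replace slot 3: 2·((-2)+(-5)) − (-2) = -12 → (-2,-5,-12)
replace slot 1: 2·((-5)+(-12)) − (-2) = -32 → (-32,-5,-12)

-32,-5,-12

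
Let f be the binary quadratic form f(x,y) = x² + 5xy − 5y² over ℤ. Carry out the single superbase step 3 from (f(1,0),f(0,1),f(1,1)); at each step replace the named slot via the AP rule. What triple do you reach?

start (1,-5,1) = (f(1,0),f(0,1),f(1,1))
replace slot 3: 2·(1+(-5)) − 1 = -9 → (1,-5,-9)

1,-5,-9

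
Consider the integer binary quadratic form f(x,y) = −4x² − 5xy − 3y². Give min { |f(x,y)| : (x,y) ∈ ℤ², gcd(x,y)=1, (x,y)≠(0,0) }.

translate: b→-3 (≡5 mod 8), so (4,5,3)→(4,-3,2)
flip: (4,-3,2)→(2,3,4)
translate: b→-1 (≡3 mod 4), so (2,3,4)→(2,-1,3)
reduced (well bottom): (2,-1,3) with a≤c, −a<b≤a
well minimum |f| = |-2| = 2 (negative-definite)

2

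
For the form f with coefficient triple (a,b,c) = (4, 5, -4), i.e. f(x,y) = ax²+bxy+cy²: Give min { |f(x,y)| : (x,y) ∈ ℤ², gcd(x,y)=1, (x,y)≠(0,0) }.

river: ρ → (-4,3,5)
river: ρ → (5,7,-2)
river: ρ → (-2,9,1)
river: ρ → (1,9,-2)
river: ρ → (-2,7,5)
river: ρ → (5,3,-4)
river: ρ → (-4,5,4)
river: ρ → (4,3,-5)
river: ρ → (-5,7,2)
river: ρ → (2,9,-1)
river: ρ → (-1,9,2)
river: ρ → (2,7,-5)
river: ρ → (-5,3,4)
river: ρ → (4,5,-4)
closes: descent 0, river 14
min |a| on river = 1

1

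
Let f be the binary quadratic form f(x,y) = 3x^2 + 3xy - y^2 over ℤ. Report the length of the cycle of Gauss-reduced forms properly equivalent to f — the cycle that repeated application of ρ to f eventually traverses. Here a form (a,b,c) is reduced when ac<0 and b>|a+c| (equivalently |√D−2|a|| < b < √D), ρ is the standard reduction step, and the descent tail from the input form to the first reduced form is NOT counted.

D = 21, ⌊√D⌋ = 4
river: ρ → (-1,3,3)
river: ρ → (3,3,-1)
ρ-cycle length = 2 (tail of 0 descent steps not counted)

2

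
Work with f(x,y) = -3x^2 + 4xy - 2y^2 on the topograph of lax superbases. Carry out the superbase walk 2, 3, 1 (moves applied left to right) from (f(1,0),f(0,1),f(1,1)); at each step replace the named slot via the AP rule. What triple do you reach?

start (-3,-2,-1) = (f(1,0),f(0,1),f(1,1))
replace slot 2: 2·((-3)+(-1)) − (-2) = -6 → (-3,-6,-1)
replace slot 3: 2·((-3)+(-6)) − (-1) = -17 → (-3,-6,-17)
replace slot 1: 2·((-6)+(-17)) − (-3) = -43 → (-43,-6,-17)

-43,-6,-17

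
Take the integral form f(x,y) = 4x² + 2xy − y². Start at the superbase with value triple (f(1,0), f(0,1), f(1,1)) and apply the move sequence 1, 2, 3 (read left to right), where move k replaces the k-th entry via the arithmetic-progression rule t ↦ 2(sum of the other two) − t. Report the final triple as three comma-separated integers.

start (4,-1,5) = (f(1,0),f(0,1),f(1,1))
replace slot 1: 2·((-1)+5) − 4 = 4 → (4,-1,5)
replace slot 2: 2·(4+5) − (-1) = 19 → (4,19,5)
replace slot 3: 2·(4+19) − 5 = 41 → (4,19,41)

4,19,41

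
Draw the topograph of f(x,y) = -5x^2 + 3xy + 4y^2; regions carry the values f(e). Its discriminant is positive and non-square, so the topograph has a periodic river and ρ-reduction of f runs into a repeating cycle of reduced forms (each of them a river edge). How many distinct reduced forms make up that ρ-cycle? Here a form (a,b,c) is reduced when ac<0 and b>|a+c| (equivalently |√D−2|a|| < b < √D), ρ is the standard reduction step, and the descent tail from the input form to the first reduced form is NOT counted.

D = 89, ⌊√D⌋ = 9
river: ρ → (4,5,-4)
river: ρ → (-4,3,5)
river: ρ → (5,7,-2)
river: ρ → (-2,9,1)
river: ρ → (1,9,-2)
river: ρ → (-2,7,5)
river: ρ → (5,3,-4)
river: ρ → (-4,5,4)
river: ρ → (4,3,-5)
river: ρ → (-5,7,2)
river: ρ → (2,9,-1)
river: ρ → (-1,9,2)
river: ρ → (2,7,-5)
river: ρ → (-5,3,4)
ρ-cycle length = 14 (tail of 0 descent steps not counted)

14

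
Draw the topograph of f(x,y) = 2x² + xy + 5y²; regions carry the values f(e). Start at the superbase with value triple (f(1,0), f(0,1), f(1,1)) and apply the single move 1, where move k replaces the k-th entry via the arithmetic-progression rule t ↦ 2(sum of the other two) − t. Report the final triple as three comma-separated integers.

start (2,5,8) = (f(1,0),f(0,1),f(1,1))
replace slot 1: 2·(5+8) − 2 = 24 → (24,5,8)

24,5,8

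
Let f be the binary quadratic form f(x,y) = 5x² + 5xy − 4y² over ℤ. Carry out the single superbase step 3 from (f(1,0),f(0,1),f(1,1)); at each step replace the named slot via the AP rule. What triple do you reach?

start (5,-4,6) = (f(1,0),f(0,1),f(1,1))
replace slot 3: 2·(5+(-4)) − 6 = -4 → (5,-4,-4)

5,-4,-4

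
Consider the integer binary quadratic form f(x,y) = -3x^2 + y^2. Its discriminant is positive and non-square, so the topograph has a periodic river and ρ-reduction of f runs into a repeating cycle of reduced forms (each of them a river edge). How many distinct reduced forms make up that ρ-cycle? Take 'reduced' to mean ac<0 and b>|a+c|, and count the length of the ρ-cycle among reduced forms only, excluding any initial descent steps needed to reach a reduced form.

D = 12, ⌊√D⌋ = 3
descent: ρ → (1,2,-2)  [lands on river]
river: ρ → (-2,2,1)
ρ-cycle length = 2 (tail of 1 descent step not counted)

2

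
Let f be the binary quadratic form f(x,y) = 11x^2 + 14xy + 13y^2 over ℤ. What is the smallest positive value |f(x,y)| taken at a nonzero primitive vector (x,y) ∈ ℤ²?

translate: b→-8 (≡14 mod 22), so (11,14,13)→(11,-8,10)
flip: (11,-8,10)→(10,8,11)
reduced (well bottom): (10,8,11) with a≤c, −a<b≤a
well minimum = a = 10

10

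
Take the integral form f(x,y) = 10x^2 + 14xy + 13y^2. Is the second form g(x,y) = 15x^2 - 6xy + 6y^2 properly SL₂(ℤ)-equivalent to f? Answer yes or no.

D₁ = -324, D₂ = -324
f: translate: b→-6 (≡14 mod 20), so (10,14,13)→(10,-6,9)
f: flip: (10,-6,9)→(9,6,10)
f: reduced (well bottom): (9,6,10) with a≤c, −a<b≤a
g: flip: (15,-6,6)→(6,6,15)
g: reduced (well bottom): (6,6,15) with a≤c, −a<b≤a
reduced forms (9, 6, 10) vs (6, 6, 15) ⇒ inequivalent

no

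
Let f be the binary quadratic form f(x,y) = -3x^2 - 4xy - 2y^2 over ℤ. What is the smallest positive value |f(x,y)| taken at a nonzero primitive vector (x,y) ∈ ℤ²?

translate: b→-2 (≡4 mod 6), so (3,4,2)→(3,-2,1)
flip: (3,-2,1)→(1,2,3)
translate: b→0 (≡2 mod 2), so (1,2,3)→(1,0,2)
reduced (well bottom): (1,0,2) with a≤c, −a<b≤a
well minimum |f| = |-1| = 1 (negative-definite)

1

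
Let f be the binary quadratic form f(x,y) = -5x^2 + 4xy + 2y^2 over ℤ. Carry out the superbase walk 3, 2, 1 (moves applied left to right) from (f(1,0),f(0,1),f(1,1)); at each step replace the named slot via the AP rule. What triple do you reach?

start (-5,2,1) = (f(1,0),f(0,1),f(1,1))
replace slot 3: 2·((-5)+2) − 1 = -7 → (-5,2,-7)
replace slot 2: 2·((-5)+(-7)) − 2 = -26 → (-5,-26,-7)
replace slot 1: 2·((-26)+(-7)) − (-5) = -61 → (-61,-26,-7)

-61,-26,-7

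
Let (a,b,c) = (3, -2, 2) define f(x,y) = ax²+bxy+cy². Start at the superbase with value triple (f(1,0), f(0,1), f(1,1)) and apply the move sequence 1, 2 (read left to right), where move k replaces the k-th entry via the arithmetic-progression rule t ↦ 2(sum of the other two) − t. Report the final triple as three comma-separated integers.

start (3,2,3) = (f(1,0),f(0,1),f(1,1))
replace slot 1: 2·(2+3) − 3 = 7 → (7,2,3)
replace slot 2: 2·(7+3) − 2 = 18 → (7,18,3)

7,18,3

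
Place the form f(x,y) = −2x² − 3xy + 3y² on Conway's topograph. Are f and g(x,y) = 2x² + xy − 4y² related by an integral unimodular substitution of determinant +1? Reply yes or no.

D₁ = 33, D₂ = 33
river cycle of f (length 4): (3, 3, -2), (-2, 5, 1), (1, 5, -2), (-2, 3, 3)
river cycle of g (length 4): (2, 5, -1), (-1, 5, 2), (2, 3, -3), (-3, 3, 2)
cycles differ ⇒ inequivalent

no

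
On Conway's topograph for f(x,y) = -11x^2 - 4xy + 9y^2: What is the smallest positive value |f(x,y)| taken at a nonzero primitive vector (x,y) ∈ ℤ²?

descent: ρ → (9,4,-11)  [lands on river]
river: ρ → (-11,18,2)
river: ρ → (2,18,-11)
river: ρ → (-11,4,9)
river: ρ → (9,14,-6)
river: ρ → (-6,10,13)
river: ρ → (13,16,-3)
river: ρ → (-3,20,1)
river: ρ → (1,20,-3)
river: ρ → (-3,16,13)
river: ρ → (13,10,-6)
river: ρ → (-6,14,9)
closes: descent 1, river 12
min |a| on river = 1

1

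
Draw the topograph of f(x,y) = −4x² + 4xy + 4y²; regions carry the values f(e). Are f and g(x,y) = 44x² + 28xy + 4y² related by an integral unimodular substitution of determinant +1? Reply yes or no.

D₁ = 80, D₂ = 80
river cycle of f (length 2): (4, 4, -4), (-4, 4, 4)
river cycle of g (length 2): (4, 4, -4), (-4, 4, 4)
cycles coincide ⇒ equivalent

yes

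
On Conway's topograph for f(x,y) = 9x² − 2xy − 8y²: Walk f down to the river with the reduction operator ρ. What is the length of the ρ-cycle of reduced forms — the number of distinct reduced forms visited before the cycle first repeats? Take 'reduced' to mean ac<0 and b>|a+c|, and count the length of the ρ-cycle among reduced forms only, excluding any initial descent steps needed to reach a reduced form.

D = 292, ⌊√D⌋ = 17
descent: ρ → (-8,2,9)  [lands on river]
river: ρ → (9,16,-1)
river: ρ → (-1,16,9)
river: ρ → (9,2,-8)
river: ρ → (-8,14,3)
river: ρ → (3,16,-3)
river: ρ → (-3,14,8)
river: ρ → (8,2,-9)
river: ρ → (-9,16,1)
river: ρ → (1,16,-9)
river: ρ → (-9,2,8)
river: ρ → (8,14,-3)
river: ρ → (-3,16,3)
river: ρ → (3,14,-8)
ρ-cycle length = 14 (tail of 1 descent step not counted)

14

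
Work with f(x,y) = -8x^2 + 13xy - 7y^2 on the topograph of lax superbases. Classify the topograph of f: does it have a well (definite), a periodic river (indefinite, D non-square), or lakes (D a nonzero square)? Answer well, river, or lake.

D = b²−4ac = 13² − 4·(-8)·(-7) = -55
D < 0 ⇒ definite ⇒ every region one sign ⇒ single well

well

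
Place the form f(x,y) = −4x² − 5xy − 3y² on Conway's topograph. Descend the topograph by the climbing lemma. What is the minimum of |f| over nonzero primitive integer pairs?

translate: b→-3 (≡5 mod 8), so (4,5,3)→(4,-3,2)
flip: (4,-3,2)→(2,3,4)
translate: b→-1 (≡3 mod 4), so (2,3,4)→(2,-1,3)
reduced (well bottom): (2,-1,3) with a≤c, −a<b≤a
well minimum |f| = |-2| = 2 (negative-definite)

2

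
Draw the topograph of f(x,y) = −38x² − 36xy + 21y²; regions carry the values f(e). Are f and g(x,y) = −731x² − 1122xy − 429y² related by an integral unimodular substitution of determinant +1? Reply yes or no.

D₁ = 4488, D₂ = 4488
river cycle of f (length 6): (21, 36, -38), (-38, 40, 19), (19, 36, -42), (-42, 48, 13), (13, 56, -26), (-26, 48, 21)
river cycle of g (length 6): (-38, 40, 19), (19, 36, -42), (-42, 48, 13), (13, 56, -26), (-26, 48, 21), (21, 36, -38)
cycles coincide ⇒ equivalent

yes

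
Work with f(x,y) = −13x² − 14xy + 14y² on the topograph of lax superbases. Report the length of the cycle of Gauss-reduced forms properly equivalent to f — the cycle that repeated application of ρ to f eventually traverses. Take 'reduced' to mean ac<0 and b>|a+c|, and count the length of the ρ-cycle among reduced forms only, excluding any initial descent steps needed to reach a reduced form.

D = 924, ⌊√D⌋ = 30
descent: ρ → (14,14,-13)  [lands on river]
river: ρ → (-13,12,15)
river: ρ → (15,18,-10)
river: ρ → (-10,22,11)
river: ρ → (11,22,-10)
river: ρ → (-10,18,15)
river: ρ → (15,12,-13)
river: ρ → (-13,14,14)
ρ-cycle length = 8 (tail of 1 descent step not counted)

8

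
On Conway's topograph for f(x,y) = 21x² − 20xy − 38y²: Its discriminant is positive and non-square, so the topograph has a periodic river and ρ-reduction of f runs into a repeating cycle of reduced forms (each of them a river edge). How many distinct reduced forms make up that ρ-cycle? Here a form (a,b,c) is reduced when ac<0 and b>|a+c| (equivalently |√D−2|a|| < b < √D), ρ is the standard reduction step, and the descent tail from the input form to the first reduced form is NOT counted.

D = 3592, ⌊√D⌋ = 59
descent: ρ → (-38,20,21)  [lands on river]
river: ρ → (21,22,-37)
river: ρ → (-37,52,6)
river: ρ → (6,56,-19)
river: ρ → (-19,58,3)
river: ρ → (3,56,-38)
ρ-cycle length = 6 (tail of 1 descent step not counted)

6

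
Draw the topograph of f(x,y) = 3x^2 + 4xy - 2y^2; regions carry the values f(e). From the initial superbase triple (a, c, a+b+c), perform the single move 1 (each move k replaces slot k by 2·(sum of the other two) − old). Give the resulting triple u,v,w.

start (3,-2,5) = (f(1,0),f(0,1),f(1,1))
replace slot 1: 2·((-2)+5) − 3 = 3 → (3,-2,5)

3,-2,5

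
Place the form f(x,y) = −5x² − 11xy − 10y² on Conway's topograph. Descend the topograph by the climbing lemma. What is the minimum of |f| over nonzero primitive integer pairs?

translate: b→1 (≡11 mod 10), so (5,11,10)→(5,1,4)
flip: (5,1,4)→(4,-1,5)
reduced (well bottom): (4,-1,5) with a≤c, −a<b≤a
well minimum |f| = |-4| = 4 (negative-definite)

4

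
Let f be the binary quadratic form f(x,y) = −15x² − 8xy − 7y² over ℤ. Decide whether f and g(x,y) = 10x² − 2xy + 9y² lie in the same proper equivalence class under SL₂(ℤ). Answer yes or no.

D₁ = -356, D₂ = -356
f is negative-definite; reduce −f:
−f: flip: (15,8,7)→(7,-8,15)
−f: translate: b→6 (≡-8 mod 14), so (7,-8,15)→(7,6,14)
−f: reduced (well bottom): (7,6,14) with a≤c, −a<b≤a
flip sign back: reduced form of f is (-7,-6,-14)
g: flip: (10,-2,9)→(9,2,10)
g: reduced (well bottom): (9,2,10) with a≤c, −a<b≤a
reduced forms (-7, -6, -14) vs (9, 2, 10) ⇒ inequivalent

no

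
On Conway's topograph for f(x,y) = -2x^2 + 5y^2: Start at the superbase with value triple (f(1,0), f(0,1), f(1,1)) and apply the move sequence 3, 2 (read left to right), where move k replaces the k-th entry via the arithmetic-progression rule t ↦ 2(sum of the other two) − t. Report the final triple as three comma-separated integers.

start (-2,5,3) = (f(1,0),f(0,1),f(1,1))
replace slot 3: 2·((-2)+5) − 3 = 3 → (-2,5,3)
replace slot 2: 2·((-2)+3) − 5 = -3 → (-2,-3,3)

-2,-3,3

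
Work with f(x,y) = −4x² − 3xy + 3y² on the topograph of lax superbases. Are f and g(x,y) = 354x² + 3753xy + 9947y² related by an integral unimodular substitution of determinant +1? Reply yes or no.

D₁ = 57, D₂ = 57
river cycle of f (length 6): (3, 3, -4), (-4, 5, 2), (2, 7, -1), (-1, 7, 2), (2, 5, -4), (-4, 3, 3)
river cycle of g (length 6): (3, 3, -4), (-4, 5, 2), (2, 7, -1), (-1, 7, 2), (2, 5, -4), (-4, 3, 3)
cycles coincide ⇒ equivalent

yes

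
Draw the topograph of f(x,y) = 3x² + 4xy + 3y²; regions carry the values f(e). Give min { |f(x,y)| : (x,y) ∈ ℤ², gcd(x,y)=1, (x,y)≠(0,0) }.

translate: b→-2 (≡4 mod 6), so (3,4,3)→(3,-2,2)
flip: (3,-2,2)→(2,2,3)
reduced (well bottom): (2,2,3) with a≤c, −a<b≤a
well minimum = a = 2

2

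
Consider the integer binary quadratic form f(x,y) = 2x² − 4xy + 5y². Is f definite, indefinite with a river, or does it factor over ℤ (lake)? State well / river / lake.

D = b²−4ac = (-4)² − 4·2·5 = -24
D < 0 ⇒ definite ⇒ every region one sign ⇒ single well

well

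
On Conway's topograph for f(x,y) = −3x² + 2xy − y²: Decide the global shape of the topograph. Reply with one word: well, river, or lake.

D = b²−4ac = 2² − 4·(-3)·(-1) = -8
D < 0 ⇒ definite ⇒ every region one sign ⇒ single well

well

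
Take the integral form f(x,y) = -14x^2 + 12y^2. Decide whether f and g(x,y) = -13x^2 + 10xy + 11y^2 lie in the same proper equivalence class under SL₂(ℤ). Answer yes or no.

D₁ = 672, D₂ = 672
river cycle of f (length 2): (12, 24, -2), (-2, 24, 12)
river cycle of g (length 6): (11, 12, -12), (-12, 12, 11), (11, 10, -13), (-13, 16, 8), (8, 16, -13), (-13, 10, 11)
cycles differ ⇒ inequivalent

no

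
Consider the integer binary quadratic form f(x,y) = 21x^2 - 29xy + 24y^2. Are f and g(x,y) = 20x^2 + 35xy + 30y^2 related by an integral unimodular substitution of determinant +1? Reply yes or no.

D₁ = -1175, D₂ = -1175
f: translate: b→13 (≡-29 mod 42), so (21,-29,24)→(21,13,16)
f: flip: (21,13,16)→(16,-13,21)
f: reduced (well bottom): (16,-13,21) with a≤c, −a<b≤a
g: translate: b→-5 (≡35 mod 40), so (20,35,30)→(20,-5,15)
g: flip: (20,-5,15)→(15,5,20)
g: reduced (well bottom): (15,5,20) with a≤c, −a<b≤a
reduced forms (16, -13, 21) vs (15, 5, 20) ⇒ inequivalent

no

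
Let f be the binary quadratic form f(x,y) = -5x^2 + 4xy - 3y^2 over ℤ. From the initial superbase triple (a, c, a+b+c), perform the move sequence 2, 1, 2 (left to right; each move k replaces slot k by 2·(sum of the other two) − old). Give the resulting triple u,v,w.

start (-5,-3,-4) = (f(1,0),f(0,1),f(1,1))
replace slot 2: 2·((-5)+(-4)) − (-3) = -15 → (-5,-15,-4)
replace slot 1: 2·((-15)+(-4)) − (-5) = -33 → (-33,-15,-4)
replace slot 2: 2·((-33)+(-4)) − (-15) = -59 → (-33,-59,-4)

-33,-59,-4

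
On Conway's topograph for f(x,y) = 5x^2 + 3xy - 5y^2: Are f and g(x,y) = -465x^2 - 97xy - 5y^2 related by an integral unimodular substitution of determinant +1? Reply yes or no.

D₁ = 109, D₂ = 109
river cycle of f (length 14): (-5, 7, 3), (3, 5, -7), (-7, 9, 1), (1, 9, -7), (-7, 5, 3), (3, 7, -5), (-5, 3, 5), (5, 7, -3), (-3, 5, 7), (7, 9, -1), … (4 more)
river cycle of g (length 14): (-5, 7, 3), (3, 5, -7), (-7, 9, 1), (1, 9, -7), (-7, 5, 3), (3, 7, -5), (-5, 3, 5), (5, 7, -3), (-3, 5, 7), (7, 9, -1), … (4 more)
cycles coincide ⇒ equivalent

yes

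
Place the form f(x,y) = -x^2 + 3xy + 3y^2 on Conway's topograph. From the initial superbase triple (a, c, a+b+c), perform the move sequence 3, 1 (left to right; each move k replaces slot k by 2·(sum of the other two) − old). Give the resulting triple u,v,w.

start (-1,3,5) = (f(1,0),f(0,1),f(1,1))
replace slot 3: 2·((-1)+3) − 5 = -1 → (-1,3,-1)
replace slot 1: 2·(3+(-1)) − (-1) = 5 → (5,3,-1)

5,3,-1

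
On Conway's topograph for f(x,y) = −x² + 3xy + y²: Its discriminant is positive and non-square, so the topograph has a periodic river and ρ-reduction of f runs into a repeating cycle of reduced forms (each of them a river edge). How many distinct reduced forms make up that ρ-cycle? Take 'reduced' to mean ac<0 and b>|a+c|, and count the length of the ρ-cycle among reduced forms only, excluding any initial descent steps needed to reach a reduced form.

D = 13, ⌊√D⌋ = 3
river: ρ → (1,3,-1)
river: ρ → (-1,3,1)
ρ-cycle length = 2 (tail of 0 descent steps not counted)

2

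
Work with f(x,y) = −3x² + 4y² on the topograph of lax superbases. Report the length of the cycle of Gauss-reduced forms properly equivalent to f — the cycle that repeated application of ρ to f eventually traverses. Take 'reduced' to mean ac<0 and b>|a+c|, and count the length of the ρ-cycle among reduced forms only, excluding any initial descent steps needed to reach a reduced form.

D = 48, ⌊√D⌋ = 6
descent: ρ → (4,0,-3)
descent: ρ → (-3,6,1)  [lands on river]
river: ρ → (1,6,-3)
ρ-cycle length = 2 (tail of 2 descent steps not counted)

2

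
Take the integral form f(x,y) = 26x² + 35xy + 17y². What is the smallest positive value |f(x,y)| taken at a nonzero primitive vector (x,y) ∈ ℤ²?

translate: b→-17 (≡35 mod 52), so (26,35,17)→(26,-17,8)
flip: (26,-17,8)→(8,17,26)
translate: b→1 (≡17 mod 16), so (8,17,26)→(8,1,17)
reduced (well bottom): (8,1,17) with a≤c, −a<b≤a
well minimum = a = 8

8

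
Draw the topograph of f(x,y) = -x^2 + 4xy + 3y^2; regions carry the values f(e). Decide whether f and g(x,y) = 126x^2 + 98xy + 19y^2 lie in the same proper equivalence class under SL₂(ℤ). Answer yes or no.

D₁ = 28, D₂ = 28
river cycle of f (length 4): (3, 2, -2), (-2, 2, 3), (3, 4, -1), (-1, 4, 3)
river cycle of g (length 4): (3, 2, -2), (-2, 2, 3), (3, 4, -1), (-1, 4, 3)
cycles coincide ⇒ equivalent

yes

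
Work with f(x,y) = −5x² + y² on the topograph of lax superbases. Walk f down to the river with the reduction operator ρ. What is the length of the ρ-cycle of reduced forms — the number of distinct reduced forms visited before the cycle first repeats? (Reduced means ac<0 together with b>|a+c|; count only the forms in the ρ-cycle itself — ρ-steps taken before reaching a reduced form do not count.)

D = 20, ⌊√D⌋ = 4
descent: ρ → (1,4,-1)  [lands on river]
river: ρ → (-1,4,1)
ρ-cycle length = 2 (tail of 1 descent step not counted)

2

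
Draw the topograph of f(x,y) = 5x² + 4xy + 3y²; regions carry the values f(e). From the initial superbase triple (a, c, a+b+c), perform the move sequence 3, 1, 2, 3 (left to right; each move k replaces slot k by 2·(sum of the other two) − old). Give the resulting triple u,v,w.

start (5,3,12) = (f(1,0),f(0,1),f(1,1))
replace slot 3: 2·(5+3) − 12 = 4 → (5,3,4)
replace slot 1: 2·(3+4) − 5 = 9 → (9,3,4)
replace slot 2: 2·(9+4) − 3 = 23 → (9,23,4)
replace slot 3: 2·(9+23) − 4 = 60 → (9,23,60)

9,23,60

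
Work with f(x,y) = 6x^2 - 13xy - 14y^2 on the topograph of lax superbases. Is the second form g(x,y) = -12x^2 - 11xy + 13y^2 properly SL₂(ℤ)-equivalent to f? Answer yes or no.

D₁ = 505, D₂ = 745
discriminants differ ⇒ not SL₂(ℤ)-equivalent

no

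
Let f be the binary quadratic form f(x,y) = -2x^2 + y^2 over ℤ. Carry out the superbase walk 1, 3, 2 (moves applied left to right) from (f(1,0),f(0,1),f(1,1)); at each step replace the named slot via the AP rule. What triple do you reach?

start (-2,1,-1) = (f(1,0),f(0,1),f(1,1))
replace slot 1: 2·(1+(-1)) − (-2) = 2 → (2,1,-1)
replace slot 3: 2·(2+1) − (-1) = 7 → (2,1,7)
replace slot 2: 2·(2+7) − 1 = 17 → (2,17,7)

2,17,7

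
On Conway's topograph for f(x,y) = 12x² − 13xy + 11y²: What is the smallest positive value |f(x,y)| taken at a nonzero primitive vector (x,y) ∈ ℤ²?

translate: b→11 (≡-13 mod 24), so (12,-13,11)→(12,11,10)
flip: (12,11,10)→(10,-11,12)
translate: b→9 (≡-11 mod 20), so (10,-11,12)→(10,9,11)
reduced (well bottom): (10,9,11) with a≤c, −a<b≤a
well minimum = a = 10

10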